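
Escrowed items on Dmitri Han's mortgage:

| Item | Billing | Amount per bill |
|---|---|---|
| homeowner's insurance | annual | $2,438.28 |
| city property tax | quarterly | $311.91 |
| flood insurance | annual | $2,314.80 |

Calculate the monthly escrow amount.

Homeowner's insurance: $2,438.28 per year
City property tax: $311.91 × 4 = $1,247.64 per year
Flood insurance: $2,314.80 per year
Combined annual = $6,000.72
Per month = $6,000.72 ÷ 12 = $500.06

$500.06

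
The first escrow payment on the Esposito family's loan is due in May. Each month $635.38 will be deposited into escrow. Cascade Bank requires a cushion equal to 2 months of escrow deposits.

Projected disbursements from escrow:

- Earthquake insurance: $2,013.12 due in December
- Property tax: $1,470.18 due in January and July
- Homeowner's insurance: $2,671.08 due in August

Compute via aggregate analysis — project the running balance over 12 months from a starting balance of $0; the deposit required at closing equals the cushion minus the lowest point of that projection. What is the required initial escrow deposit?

Cushion = 2 × $635.38 = $1,270.76
Trial balance (start $0, +$635.38 each month, − disbursements):
  May: +$635.38 → $635.38
  Jun: +$635.38 → $1,270.76
  Jul: +$635.38 − $1,470.18 → $435.96
  Aug: +$635.38 − $2,671.08 → -$1,599.74
  Sep: +$635.38 → -$964.36
  Oct: +$635.38 → -$328.98
  Nov: +$635.38 → $306.40
  Dec: +$635.38 − $2,013.12 → -$1,071.34
  Jan: +$635.38 − $1,470.18 → -$1,906.14
  Feb: +$635.38 → -$1,270.76
  Mar: +$635.38 → -$635.38
  Apr: +$635.38 → $0.00
Lowest trial balance = -$1,906.14 (Jan)
Initial deposit = cushion − low point = $1,270.76 − (-$1,906.14) = $3,176.90

$3,176.90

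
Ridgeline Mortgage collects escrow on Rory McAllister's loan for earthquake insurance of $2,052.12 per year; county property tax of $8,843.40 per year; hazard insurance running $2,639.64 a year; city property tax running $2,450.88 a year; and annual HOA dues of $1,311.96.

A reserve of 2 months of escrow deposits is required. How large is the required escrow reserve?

$2,883.00

Earthquake insurance — $2,052.12 per year
County property tax — $8,843.40 per year
Hazard insurance — $2,639.64 per year
City property tax — $2,450.88 per year
HOA dues — $1,311.96 per year
Annual escrow total = $2,052.12 + $8,843.40 + $2,639.64 + $2,450.88 + $1,311.96 = $17,298.00
Per month = $17,298.00 / 12 = $1,441.50
Required cushion = 2 × $1,441.50 = $2,883.00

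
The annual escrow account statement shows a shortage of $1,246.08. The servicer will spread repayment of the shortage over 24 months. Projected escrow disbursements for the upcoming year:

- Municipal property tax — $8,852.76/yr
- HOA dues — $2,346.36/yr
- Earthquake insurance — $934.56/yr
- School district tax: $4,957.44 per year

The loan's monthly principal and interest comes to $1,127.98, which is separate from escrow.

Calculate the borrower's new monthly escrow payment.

Municipal property tax — $8,852.76 per year
HOA dues — $2,346.36 per year
Earthquake insurance — $934.56 per year
School district tax — $4,957.44 per year
Total annual escrow = $8,852.76 + $2,346.36 + $934.56 + $4,957.44 = $17,091.12
Monthly escrow = $17,091.12 / 12 = $1,424.26
Shortage spread = $1,246.08 ÷ 24 = $51.92/mo
New monthly escrow = $1,424.26 + $51.92 = $1,476.18

$1,476.18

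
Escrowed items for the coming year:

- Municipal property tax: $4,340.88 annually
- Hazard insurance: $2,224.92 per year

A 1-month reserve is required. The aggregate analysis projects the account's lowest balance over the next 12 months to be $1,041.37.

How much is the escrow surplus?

$494.22

Municipal property tax = $4,340.88/yr
Hazard insurance = $2,224.92/yr
Yearly total = $4,340.88 + $2,224.92 = $6,565.80
Monthly escrow = $6,565.80 ÷ 12 = $547.15
Cushion = 1 × $547.15 = $547.15
Excess over cushion: $1,041.37 − $547.15 = $494.22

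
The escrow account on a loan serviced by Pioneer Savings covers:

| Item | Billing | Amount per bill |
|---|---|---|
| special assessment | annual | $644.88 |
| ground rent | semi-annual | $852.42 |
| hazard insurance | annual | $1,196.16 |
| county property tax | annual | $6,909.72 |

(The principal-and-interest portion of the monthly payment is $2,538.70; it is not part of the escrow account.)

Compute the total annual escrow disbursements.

Special assessment — $644.88 per year
Ground rent — $852.42 × 2 = $1,704.84 per year
Hazard insurance — $1,196.16 per year
County property tax — $6,909.72 per year
Total annual escrow = $644.88 + $1,704.84 + $1,196.16 + $6,909.72 = $10,455.60

$10,455.60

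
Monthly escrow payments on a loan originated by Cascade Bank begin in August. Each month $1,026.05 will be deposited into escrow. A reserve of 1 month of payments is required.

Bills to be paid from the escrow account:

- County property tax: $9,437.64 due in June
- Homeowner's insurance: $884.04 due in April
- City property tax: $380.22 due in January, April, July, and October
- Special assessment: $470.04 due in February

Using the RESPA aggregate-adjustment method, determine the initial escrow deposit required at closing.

$1,671.88

Cushion = 1 × $1,026.05 = $1,026.05
Trial balance (start $0, +$1,026.05 each month, − disbursements):
  Aug: +$1,026.05 → $1,026.05
  Sep: +$1,026.05 → $2,052.10
  Oct: +$1,026.05 − $380.22 → $2,697.93
  Nov: +$1,026.05 → $3,723.98
  Dec: +$1,026.05 → $4,750.03
  Jan: +$1,026.05 − $380.22 → $5,395.86
  Feb: +$1,026.05 − $470.04 → $5,951.87
  Mar: +$1,026.05 → $6,977.92
  Apr: +$1,026.05 − $1,264.26 → $6,739.71
  May: +$1,026.05 → $7,765.76
  Jun: +$1,026.05 − $9,437.64 → -$645.83
  Jul: +$1,026.05 − $380.22 → $0.00
Lowest trial balance = -$645.83 (Jun)
Initial deposit = cushion − low point = $1,026.05 − (-$645.83) = $1,671.88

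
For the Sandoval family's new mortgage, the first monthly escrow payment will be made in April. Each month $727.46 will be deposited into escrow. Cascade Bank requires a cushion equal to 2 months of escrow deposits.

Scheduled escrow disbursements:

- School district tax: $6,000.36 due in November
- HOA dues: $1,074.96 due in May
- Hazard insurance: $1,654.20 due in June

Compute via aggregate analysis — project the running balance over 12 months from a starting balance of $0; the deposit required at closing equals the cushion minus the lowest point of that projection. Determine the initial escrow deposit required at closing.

Cushion = 2 × $727.46 = $1,454.92
Trial balance (start $0, +$727.46 each month, − disbursements):
  Apr: +$727.46 → $727.46
  May: +$727.46 − $1,074.96 → $379.96
  Jun: +$727.46 − $1,654.20 → -$546.78
  Jul: +$727.46 → $180.68
  Aug: +$727.46 → $908.14
  Sep: +$727.46 → $1,635.60
  Oct: +$727.46 → $2,363.06
  Nov: +$727.46 − $6,000.36 → -$2,909.84
  Dec: +$727.46 → -$2,182.38
  Jan: +$727.46 → -$1,454.92
  Feb: +$727.46 → -$727.46
  Mar: +$727.46 → $0.00
Lowest trial balance = -$2,909.84 (Nov)
Initial deposit = cushion − low point = $1,454.92 − (-$2,909.84) = $4,364.76

$4,364.76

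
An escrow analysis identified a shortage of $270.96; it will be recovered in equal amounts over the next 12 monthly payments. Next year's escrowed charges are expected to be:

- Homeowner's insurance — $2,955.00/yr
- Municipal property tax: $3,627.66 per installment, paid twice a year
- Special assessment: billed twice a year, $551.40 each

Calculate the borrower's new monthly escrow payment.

$965.34

Homeowner's insurance: $2,955.00 annually
Municipal property tax: $3,627.66 × 2 = $7,255.32 annually
Special assessment: $551.40 × 2 = $1,102.80 annually
Annual escrow total = $2,955.00 + $7,255.32 + $1,102.80 = $11,313.12
Per month = $11,313.12 ÷ 12 = $942.76
Shortage spread = $270.96 ÷ 12 = $22.58/mo
Adjusted monthly = $942.76 + $22.58 = $965.34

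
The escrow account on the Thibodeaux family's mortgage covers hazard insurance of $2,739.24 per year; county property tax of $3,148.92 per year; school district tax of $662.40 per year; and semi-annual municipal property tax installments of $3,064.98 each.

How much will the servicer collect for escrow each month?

$1,056.71

Hazard insurance: $2,739.24 annually
County property tax: $3,148.92 annually
School district tax: $662.40 annually
Municipal property tax: $3,064.98 × 2 = $6,129.96 annually
Annual escrow total = $12,680.52
Base monthly escrow = $12,680.52 / 12 = $1,056.71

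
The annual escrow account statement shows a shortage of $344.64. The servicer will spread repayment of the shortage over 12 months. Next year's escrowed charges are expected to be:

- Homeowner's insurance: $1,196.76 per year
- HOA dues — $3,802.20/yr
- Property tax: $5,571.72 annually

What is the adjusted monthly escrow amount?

$909.61

Homeowner's insurance — $1,196.76 annually
HOA dues — $3,802.20 annually
Property tax — $5,571.72 annually
Total per year = $1,196.76 + $3,802.20 + $5,571.72 = $10,570.68
Base monthly escrow = $10,570.68 ÷ 12 = $880.89
Shortage per month = $344.64 ÷ 12 = $28.72
Adjusted monthly = $880.89 + $28.72 = $909.61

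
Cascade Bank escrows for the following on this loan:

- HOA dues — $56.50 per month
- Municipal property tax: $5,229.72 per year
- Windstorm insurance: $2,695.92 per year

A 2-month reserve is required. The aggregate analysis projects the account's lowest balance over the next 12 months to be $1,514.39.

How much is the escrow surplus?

$80.45

HOA dues — $56.50 × 12 = $678.00 annually
Municipal property tax — $5,229.72 annually
Windstorm insurance — $2,695.92 annually
Combined annual = $8,603.64
Monthly escrow = $8,603.64 / 12 = $716.97
Cushion = 2 × $716.97 = $1,433.94
Surplus = $1,514.39 − $1,433.94 = $80.45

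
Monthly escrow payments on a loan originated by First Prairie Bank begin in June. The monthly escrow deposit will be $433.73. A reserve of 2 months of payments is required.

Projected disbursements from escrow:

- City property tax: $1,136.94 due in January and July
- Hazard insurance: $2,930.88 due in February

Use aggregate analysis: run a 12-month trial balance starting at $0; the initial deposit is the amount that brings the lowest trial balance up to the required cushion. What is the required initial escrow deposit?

Cushion = 2 × $433.73 = $867.46
Trial balance (start $0, +$433.73 each month, − disbursements):
  Jun: +$433.73 → $433.73
  Jul: +$433.73 − $1,136.94 → -$269.48
  Aug: +$433.73 → $164.25
  Sep: +$433.73 → $597.98
  Oct: +$433.73 → $1,031.71
  Nov: +$433.73 → $1,465.44
  Dec: +$433.73 → $1,899.17
  Jan: +$433.73 − $1,136.94 → $1,195.96
  Feb: +$433.73 − $2,930.88 → -$1,301.19
  Mar: +$433.73 → -$867.46
  Apr: +$433.73 → -$433.73
  May: +$433.73 → $0.00
Lowest trial balance = -$1,301.19 (Feb)
Initial deposit = cushion − low point = $867.46 − (-$1,301.19) = $2,168.65

$2,168.65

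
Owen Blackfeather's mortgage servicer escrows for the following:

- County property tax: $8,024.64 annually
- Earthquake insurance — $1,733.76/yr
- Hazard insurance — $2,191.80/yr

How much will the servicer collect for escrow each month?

$995.85

County property tax — $8,024.64 per year
Earthquake insurance — $1,733.76 per year
Hazard insurance — $2,191.80 per year
Total annual escrow = $11,950.20
Monthly escrow = $11,950.20 / 12 = $995.85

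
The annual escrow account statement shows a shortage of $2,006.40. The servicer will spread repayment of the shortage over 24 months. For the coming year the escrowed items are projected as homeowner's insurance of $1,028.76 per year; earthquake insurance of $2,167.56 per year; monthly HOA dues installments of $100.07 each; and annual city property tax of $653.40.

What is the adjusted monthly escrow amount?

$504.48

Homeowner's insurance = $1,028.76 annually
Earthquake insurance = $2,167.56 annually
HOA dues = $100.07 × 12 = $1,200.84 annually
City property tax = $653.40 annually
Combined annual = $1,028.76 + $2,167.56 + $1,200.84 + $653.40 = $5,050.56
Monthly escrow = $5,050.56 ÷ 12 = $420.88
Shortage spread = $2,006.40 / 24 = $83.60/mo
New monthly escrow = $420.88 + $83.60 = $504.48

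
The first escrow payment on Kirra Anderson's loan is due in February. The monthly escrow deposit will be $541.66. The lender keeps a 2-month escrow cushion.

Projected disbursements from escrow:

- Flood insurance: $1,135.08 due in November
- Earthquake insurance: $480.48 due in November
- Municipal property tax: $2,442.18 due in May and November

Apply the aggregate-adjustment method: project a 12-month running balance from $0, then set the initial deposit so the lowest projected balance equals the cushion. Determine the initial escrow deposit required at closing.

$2,166.64

Cushion = 2 × $541.66 = $1,083.32
Trial balance (start $0, +$541.66 each month, − disbursements):
  Feb: +$541.66 → $541.66
  Mar: +$541.66 → $1,083.32
  Apr: +$541.66 → $1,624.98
  May: +$541.66 − $2,442.18 → -$275.54
  Jun: +$541.66 → $266.12
  Jul: +$541.66 → $807.78
  Aug: +$541.66 → $1,349.44
  Sep: +$541.66 → $1,891.10
  Oct: +$541.66 → $2,432.76
  Nov: +$541.66 − $4,057.74 → -$1,083.32
  Dec: +$541.66 → -$541.66
  Jan: +$541.66 → $0.00
Lowest trial balance = -$1,083.32 (Nov)
Initial deposit = cushion − low point = $1,083.32 − (-$1,083.32) = $2,166.64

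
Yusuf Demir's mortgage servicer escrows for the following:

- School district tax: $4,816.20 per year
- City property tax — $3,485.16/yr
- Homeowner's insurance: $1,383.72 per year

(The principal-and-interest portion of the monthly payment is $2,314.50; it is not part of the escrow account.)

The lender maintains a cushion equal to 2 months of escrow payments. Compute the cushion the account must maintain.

School district tax = $4,816.20
City property tax = $3,485.16
Homeowner's insurance = $1,383.72
Combined annual = $9,685.08
Base monthly escrow = $9,685.08 / 12 = $807.09
Required cushion = 2 × $807.09 = $1,614.18

$1,614.18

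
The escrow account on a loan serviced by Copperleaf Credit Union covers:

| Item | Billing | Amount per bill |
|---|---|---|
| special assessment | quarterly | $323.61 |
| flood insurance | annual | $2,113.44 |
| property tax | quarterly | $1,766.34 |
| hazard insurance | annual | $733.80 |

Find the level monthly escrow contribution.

Special assessment = $323.61 × 4 = $1,294.44 annually
Flood insurance = $2,113.44 annually
Property tax = $1,766.34 × 4 = $7,065.36 annually
Hazard insurance = $733.80 annually
Yearly total = $1,294.44 + $2,113.44 + $7,065.36 + $733.80 = $11,207.04
Monthly escrow = $11,207.04 / 12 = $933.92

$933.92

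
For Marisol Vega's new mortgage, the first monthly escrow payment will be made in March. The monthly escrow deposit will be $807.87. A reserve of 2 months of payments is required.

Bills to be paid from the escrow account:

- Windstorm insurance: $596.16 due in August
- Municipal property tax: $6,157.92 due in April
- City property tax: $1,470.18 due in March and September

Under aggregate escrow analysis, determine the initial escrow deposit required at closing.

Cushion = 2 × $807.87 = $1,615.74
Trial balance (start $0, +$807.87 each month, − disbursements):
  Mar: +$807.87 − $1,470.18 → -$662.31
  Apr: +$807.87 − $6,157.92 → -$6,012.36
  May: +$807.87 → -$5,204.49
  Jun: +$807.87 → -$4,396.62
  Jul: +$807.87 → -$3,588.75
  Aug: +$807.87 − $596.16 → -$3,377.04
  Sep: +$807.87 − $1,470.18 → -$4,039.35
  Oct: +$807.87 → -$3,231.48
  Nov: +$807.87 → -$2,423.61
  Dec: +$807.87 → -$1,615.74
  Jan: +$807.87 → -$807.87
  Feb: +$807.87 → $0.00
Lowest trial balance = -$6,012.36 (Apr)
Initial deposit = cushion − low point = $1,615.74 − (-$6,012.36) = $7,628.10

$7,628.10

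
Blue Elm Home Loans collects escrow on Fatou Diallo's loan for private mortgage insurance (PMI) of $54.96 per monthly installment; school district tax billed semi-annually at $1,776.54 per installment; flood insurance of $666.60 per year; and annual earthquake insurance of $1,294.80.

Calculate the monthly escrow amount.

Private mortgage insurance (PMI) — $54.96 × 12 = $659.52 per year
School district tax — $1,776.54 × 2 = $3,553.08 per year
Flood insurance — $666.60 per year
Earthquake insurance — $1,294.80 per year
Total per year = $659.52 + $3,553.08 + $666.60 + $1,294.80 = $6,174.00
Per month = $6,174.00 / 12 = $514.50

$514.50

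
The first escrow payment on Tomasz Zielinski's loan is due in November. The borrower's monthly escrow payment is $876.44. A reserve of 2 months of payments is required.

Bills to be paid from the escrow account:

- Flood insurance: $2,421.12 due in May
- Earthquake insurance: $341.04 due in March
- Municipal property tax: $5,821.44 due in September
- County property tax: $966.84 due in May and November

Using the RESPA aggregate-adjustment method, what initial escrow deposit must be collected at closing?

Cushion = 2 × $876.44 = $1,752.88
Trial balance (start $0, +$876.44 each month, − disbursements):
  Nov: +$876.44 − $966.84 → -$90.40
  Dec: +$876.44 → $786.04
  Jan: +$876.44 → $1,662.48
  Feb: +$876.44 → $2,538.92
  Mar: +$876.44 − $341.04 → $3,074.32
  Apr: +$876.44 → $3,950.76
  May: +$876.44 − $3,387.96 → $1,439.24
  Jun: +$876.44 → $2,315.68
  Jul: +$876.44 → $3,192.12
  Aug: +$876.44 → $4,068.56
  Sep: +$876.44 − $5,821.44 → -$876.44
  Oct: +$876.44 → $0.00
Lowest trial balance = -$876.44 (Sep)
Initial deposit = cushion − low point = $1,752.88 − (-$876.44) = $2,629.32

$2,629.32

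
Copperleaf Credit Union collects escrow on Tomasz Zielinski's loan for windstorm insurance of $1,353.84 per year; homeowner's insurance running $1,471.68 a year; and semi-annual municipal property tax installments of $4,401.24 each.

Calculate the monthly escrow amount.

$969.00

Windstorm insurance — $1,353.84
Homeowner's insurance — $1,471.68
Municipal property tax — $4,401.24 × 2 = $8,802.48
Combined annual = $11,628.00
Monthly = $11,628.00 ÷ 12 = $969.00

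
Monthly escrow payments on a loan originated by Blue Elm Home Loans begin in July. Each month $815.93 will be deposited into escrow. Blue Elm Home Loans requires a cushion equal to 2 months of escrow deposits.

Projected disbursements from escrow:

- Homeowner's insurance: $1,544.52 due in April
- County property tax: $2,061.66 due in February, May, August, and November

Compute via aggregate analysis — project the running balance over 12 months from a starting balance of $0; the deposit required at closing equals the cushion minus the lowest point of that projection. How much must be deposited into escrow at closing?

$2,447.79

Cushion = 2 × $815.93 = $1,631.86
Trial balance (start $0, +$815.93 each month, − disbursements):
  Jul: +$815.93 → $815.93
  Aug: +$815.93 − $2,061.66 → -$429.80
  Sep: +$815.93 → $386.13
  Oct: +$815.93 → $1,202.06
  Nov: +$815.93 − $2,061.66 → -$43.67
  Dec: +$815.93 → $772.26
  Jan: +$815.93 → $1,588.19
  Feb: +$815.93 − $2,061.66 → $342.46
  Mar: +$815.93 → $1,158.39
  Apr: +$815.93 − $1,544.52 → $429.80
  May: +$815.93 − $2,061.66 → -$815.93
  Jun: +$815.93 → $0.00
Lowest trial balance = -$815.93 (May)
Initial deposit = cushion − low point = $1,631.86 − (-$815.93) = $2,447.79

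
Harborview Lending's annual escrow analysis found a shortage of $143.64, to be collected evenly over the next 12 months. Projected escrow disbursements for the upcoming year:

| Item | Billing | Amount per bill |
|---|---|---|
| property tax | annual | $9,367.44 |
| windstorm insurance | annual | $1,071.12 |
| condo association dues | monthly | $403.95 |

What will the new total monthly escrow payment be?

$1,285.80

Property tax: $9,367.44
Windstorm insurance: $1,071.12
Condo association dues: $403.95 × 12 = $4,847.40
Total annual escrow = $9,367.44 + $1,071.12 + $4,847.40 = $15,285.96
Monthly = $15,285.96 ÷ 12 = $1,273.83
Shortage per month = $143.64 / 12 = $11.97
Adjusted monthly = $1,273.83 + $11.97 = $1,285.80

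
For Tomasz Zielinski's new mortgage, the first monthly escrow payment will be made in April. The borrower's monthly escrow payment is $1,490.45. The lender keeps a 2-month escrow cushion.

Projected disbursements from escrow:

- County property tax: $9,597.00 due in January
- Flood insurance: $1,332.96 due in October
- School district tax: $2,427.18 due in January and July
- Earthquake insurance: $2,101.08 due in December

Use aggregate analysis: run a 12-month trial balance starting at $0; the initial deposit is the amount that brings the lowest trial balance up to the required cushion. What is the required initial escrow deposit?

Cushion = 2 × $1,490.45 = $2,980.90
Trial balance (start $0, +$1,490.45 each month, − disbursements):
  Apr: +$1,490.45 → $1,490.45
  May: +$1,490.45 → $2,980.90
  Jun: +$1,490.45 → $4,471.35
  Jul: +$1,490.45 − $2,427.18 → $3,534.62
  Aug: +$1,490.45 → $5,025.07
  Sep: +$1,490.45 → $6,515.52
  Oct: +$1,490.45 − $1,332.96 → $6,673.01
  Nov: +$1,490.45 → $8,163.46
  Dec: +$1,490.45 − $2,101.08 → $7,552.83
  Jan: +$1,490.45 − $12,024.18 → -$2,980.90
  Feb: +$1,490.45 → -$1,490.45
  Mar: +$1,490.45 → $0.00
Lowest trial balance = -$2,980.90 (Jan)
Initial deposit = cushion − low point = $2,980.90 − (-$2,980.90) = $5,961.80

$5,961.80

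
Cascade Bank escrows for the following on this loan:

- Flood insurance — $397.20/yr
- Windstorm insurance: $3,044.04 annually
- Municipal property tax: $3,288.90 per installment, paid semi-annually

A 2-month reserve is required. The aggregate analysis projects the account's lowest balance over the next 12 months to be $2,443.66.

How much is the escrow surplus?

Flood insurance = $397.20 per year
Windstorm insurance = $3,044.04 per year
Municipal property tax = $3,288.90 × 2 = $6,577.80 per year
Annual escrow total = $397.20 + $3,044.04 + $6,577.80 = $10,019.04
Monthly = $10,019.04 / 12 = $834.92
Required cushion = 2 × $834.92 = $1,669.84
Excess over cushion: $2,443.66 − $1,669.84 = $773.82

$773.82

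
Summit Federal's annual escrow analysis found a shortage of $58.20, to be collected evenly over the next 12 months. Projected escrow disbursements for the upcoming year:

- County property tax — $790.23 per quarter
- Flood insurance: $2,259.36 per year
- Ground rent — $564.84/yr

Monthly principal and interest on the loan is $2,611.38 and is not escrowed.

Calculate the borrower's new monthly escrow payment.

County property tax — $790.23 × 4 = $3,160.92/yr
Flood insurance — $2,259.36/yr
Ground rent — $564.84/yr
Total per year = $5,985.12
Per month = $5,985.12 ÷ 12 = $498.76
Monthly shortage recovery: $58.20 ÷ 12 = $4.85
New monthly escrow = $498.76 + $4.85 = $503.61

$503.61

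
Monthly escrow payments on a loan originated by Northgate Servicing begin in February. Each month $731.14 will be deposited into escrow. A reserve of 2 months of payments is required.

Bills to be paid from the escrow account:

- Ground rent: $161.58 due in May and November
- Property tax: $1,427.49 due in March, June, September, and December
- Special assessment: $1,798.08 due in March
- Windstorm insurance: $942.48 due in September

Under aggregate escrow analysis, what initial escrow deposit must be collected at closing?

Cushion = 2 × $731.14 = $1,462.28
Trial balance (start $0, +$731.14 each month, − disbursements):
  Feb: +$731.14 → $731.14
  Mar: +$731.14 − $3,225.57 → -$1,763.29
  Apr: +$731.14 → -$1,032.15
  May: +$731.14 − $161.58 → -$462.59
  Jun: +$731.14 − $1,427.49 → -$1,158.94
  Jul: +$731.14 → -$427.80
  Aug: +$731.14 → $303.34
  Sep: +$731.14 − $2,369.97 → -$1,335.49
  Oct: +$731.14 → -$604.35
  Nov: +$731.14 − $161.58 → -$34.79
  Dec: +$731.14 − $1,427.49 → -$731.14
  Jan: +$731.14 → $0.00
Lowest trial balance = -$1,763.29 (Mar)
Initial deposit = cushion − low point = $1,462.28 − (-$1,763.29) = $3,225.57

$3,225.57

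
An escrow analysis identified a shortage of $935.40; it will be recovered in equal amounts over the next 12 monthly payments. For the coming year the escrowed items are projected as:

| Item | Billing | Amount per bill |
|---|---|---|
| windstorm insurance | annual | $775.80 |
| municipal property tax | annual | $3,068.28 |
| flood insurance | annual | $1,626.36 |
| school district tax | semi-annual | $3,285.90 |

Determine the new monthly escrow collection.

Windstorm insurance = $775.80
Municipal property tax = $3,068.28
Flood insurance = $1,626.36
School district tax = $3,285.90 × 2 = $6,571.80
Combined annual = $12,042.24
Per month = $12,042.24 / 12 = $1,003.52
Shortage spread = $935.40 / 12 = $77.95/mo
New monthly escrow = $1,003.52 + $77.95 = $1,081.47

$1,081.47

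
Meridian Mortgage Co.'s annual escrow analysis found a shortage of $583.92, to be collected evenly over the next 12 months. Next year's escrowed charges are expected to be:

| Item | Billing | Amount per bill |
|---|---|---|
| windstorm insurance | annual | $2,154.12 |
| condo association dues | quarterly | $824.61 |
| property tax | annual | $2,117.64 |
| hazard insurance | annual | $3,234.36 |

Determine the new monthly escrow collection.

Windstorm insurance — $2,154.12 per year
Condo association dues — $824.61 × 4 = $3,298.44 per year
Property tax — $2,117.64 per year
Hazard insurance — $3,234.36 per year
Combined annual = $2,154.12 + $3,298.44 + $2,117.64 + $3,234.36 = $10,804.56
Base monthly escrow = $10,804.56 ÷ 12 = $900.38
Shortage spread = $583.92 ÷ 12 = $48.66/mo
Adjusted monthly = $900.38 + $48.66 = $949.04

$949.04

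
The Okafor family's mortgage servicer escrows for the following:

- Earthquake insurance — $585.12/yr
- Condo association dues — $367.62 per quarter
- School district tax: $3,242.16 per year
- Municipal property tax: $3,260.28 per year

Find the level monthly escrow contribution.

Earthquake insurance — $585.12 per year
Condo association dues — $367.62 × 4 = $1,470.48 per year
School district tax — $3,242.16 per year
Municipal property tax — $3,260.28 per year
Annual escrow total = $8,558.04
Base monthly escrow = $8,558.04 ÷ 12 = $713.17

$713.17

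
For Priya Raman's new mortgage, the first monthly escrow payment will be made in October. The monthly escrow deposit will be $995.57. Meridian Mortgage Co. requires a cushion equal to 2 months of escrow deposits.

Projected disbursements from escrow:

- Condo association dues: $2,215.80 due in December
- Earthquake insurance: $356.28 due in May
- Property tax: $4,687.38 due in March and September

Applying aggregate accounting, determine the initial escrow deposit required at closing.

$2,920.90

Cushion = 2 × $995.57 = $1,991.14
Trial balance (start $0, +$995.57 each month, − disbursements):
  Oct: +$995.57 → $995.57
  Nov: +$995.57 → $1,991.14
  Dec: +$995.57 − $2,215.80 → $770.91
  Jan: +$995.57 → $1,766.48
  Feb: +$995.57 → $2,762.05
  Mar: +$995.57 − $4,687.38 → -$929.76
  Apr: +$995.57 → $65.81
  May: +$995.57 − $356.28 → $705.10
  Jun: +$995.57 → $1,700.67
  Jul: +$995.57 → $2,696.24
  Aug: +$995.57 → $3,691.81
  Sep: +$995.57 − $4,687.38 → $0.00
Lowest trial balance = -$929.76 (Mar)
Initial deposit = cushion − low point = $1,991.14 − (-$929.76) = $2,920.90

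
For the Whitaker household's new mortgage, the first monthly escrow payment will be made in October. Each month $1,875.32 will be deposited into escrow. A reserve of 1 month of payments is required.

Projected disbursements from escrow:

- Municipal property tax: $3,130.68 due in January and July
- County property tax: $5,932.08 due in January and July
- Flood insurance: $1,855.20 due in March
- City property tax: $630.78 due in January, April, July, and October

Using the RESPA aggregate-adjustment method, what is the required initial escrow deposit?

$5,625.96

Cushion = 1 × $1,875.32 = $1,875.32
Trial balance (start $0, +$1,875.32 each month, − disbursements):
  Oct: +$1,875.32 − $630.78 → $1,244.54
  Nov: +$1,875.32 → $3,119.86
  Dec: +$1,875.32 → $4,995.18
  Jan: +$1,875.32 − $9,693.54 → -$2,823.04
  Feb: +$1,875.32 → -$947.72
  Mar: +$1,875.32 − $1,855.20 → -$927.60
  Apr: +$1,875.32 − $630.78 → $316.94
  May: +$1,875.32 → $2,192.26
  Jun: +$1,875.32 → $4,067.58
  Jul: +$1,875.32 − $9,693.54 → -$3,750.64
  Aug: +$1,875.32 → -$1,875.32
  Sep: +$1,875.32 → $0.00
Lowest trial balance = -$3,750.64 (Jul)
Initial deposit = cushion − low point = $1,875.32 − (-$3,750.64) = $5,625.96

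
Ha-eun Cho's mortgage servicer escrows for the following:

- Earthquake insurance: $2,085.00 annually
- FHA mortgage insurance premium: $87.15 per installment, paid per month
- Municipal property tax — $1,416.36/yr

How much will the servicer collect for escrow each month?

$378.93

Earthquake insurance = $2,085.00 per year
FHA mortgage insurance premium = $87.15 × 12 = $1,045.80 per year
Municipal property tax = $1,416.36 per year
Yearly total = $4,547.16
Base monthly escrow = $4,547.16 ÷ 12 = $378.93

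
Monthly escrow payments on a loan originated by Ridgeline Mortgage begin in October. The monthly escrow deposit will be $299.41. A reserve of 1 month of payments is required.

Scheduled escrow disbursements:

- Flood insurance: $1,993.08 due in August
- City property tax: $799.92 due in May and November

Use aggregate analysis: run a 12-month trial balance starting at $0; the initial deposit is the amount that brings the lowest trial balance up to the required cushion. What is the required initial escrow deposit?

$598.82

Cushion = 1 × $299.41 = $299.41
Trial balance (start $0, +$299.41 each month, − disbursements):
  Oct: +$299.41 → $299.41
  Nov: +$299.41 − $799.92 → -$201.10
  Dec: +$299.41 → $98.31
  Jan: +$299.41 → $397.72
  Feb: +$299.41 → $697.13
  Mar: +$299.41 → $996.54
  Apr: +$299.41 → $1,295.95
  May: +$299.41 − $799.92 → $795.44
  Jun: +$299.41 → $1,094.85
  Jul: +$299.41 → $1,394.26
  Aug: +$299.41 − $1,993.08 → -$299.41
  Sep: +$299.41 → $0.00
Lowest trial balance = -$299.41 (Aug)
Initial deposit = cushion − low point = $299.41 − (-$299.41) = $598.82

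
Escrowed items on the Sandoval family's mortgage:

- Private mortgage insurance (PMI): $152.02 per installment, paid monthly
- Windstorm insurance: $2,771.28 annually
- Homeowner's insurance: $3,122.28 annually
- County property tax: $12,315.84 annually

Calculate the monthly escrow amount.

$1,669.47

Private mortgage insurance (PMI) — $152.02 × 12 = $1,824.24/yr
Windstorm insurance — $2,771.28/yr
Homeowner's insurance — $3,122.28/yr
County property tax — $12,315.84/yr
Yearly total = $20,033.64
Monthly = $20,033.64 ÷ 12 = $1,669.47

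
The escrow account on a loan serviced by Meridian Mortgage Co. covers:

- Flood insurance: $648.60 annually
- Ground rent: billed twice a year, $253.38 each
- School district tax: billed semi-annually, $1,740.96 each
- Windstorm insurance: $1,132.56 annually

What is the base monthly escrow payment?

Flood insurance: $648.60/yr
Ground rent: $253.38 × 2 = $506.76/yr
School district tax: $1,740.96 × 2 = $3,481.92/yr
Windstorm insurance: $1,132.56/yr
Combined annual = $5,769.84
Monthly escrow = $5,769.84 / 12 = $480.82

$480.82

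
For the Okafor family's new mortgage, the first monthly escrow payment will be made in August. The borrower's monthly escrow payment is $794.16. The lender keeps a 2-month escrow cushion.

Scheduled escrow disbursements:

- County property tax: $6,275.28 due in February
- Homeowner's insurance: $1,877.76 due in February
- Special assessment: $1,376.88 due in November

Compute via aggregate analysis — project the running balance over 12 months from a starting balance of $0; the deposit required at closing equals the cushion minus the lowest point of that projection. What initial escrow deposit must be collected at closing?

$5,559.12

Cushion = 2 × $794.16 = $1,588.32
Trial balance (start $0, +$794.16 each month, − disbursements):
  Aug: +$794.16 → $794.16
  Sep: +$794.16 → $1,588.32
  Oct: +$794.16 → $2,382.48
  Nov: +$794.16 − $1,376.88 → $1,799.76
  Dec: +$794.16 → $2,593.92
  Jan: +$794.16 → $3,388.08
  Feb: +$794.16 − $8,153.04 → -$3,970.80
  Mar: +$794.16 → -$3,176.64
  Apr: +$794.16 → -$2,382.48
  May: +$794.16 → -$1,588.32
  Jun: +$794.16 → -$794.16
  Jul: +$794.16 → $0.00
Lowest trial balance = -$3,970.80 (Feb)
Initial deposit = cushion − low point = $1,588.32 − (-$3,970.80) = $5,559.12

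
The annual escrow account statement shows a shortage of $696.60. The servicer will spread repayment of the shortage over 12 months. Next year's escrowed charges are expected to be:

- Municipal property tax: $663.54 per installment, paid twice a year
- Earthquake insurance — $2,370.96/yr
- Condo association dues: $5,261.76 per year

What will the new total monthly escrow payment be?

$804.70

Municipal property tax — $663.54 × 2 = $1,327.08 per year
Earthquake insurance — $2,370.96 per year
Condo association dues — $5,261.76 per year
Total annual escrow = $8,959.80
Monthly = $8,959.80 ÷ 12 = $746.65
Shortage per month = $696.60 / 12 = $58.05
New monthly escrow = $746.65 + $58.05 = $804.70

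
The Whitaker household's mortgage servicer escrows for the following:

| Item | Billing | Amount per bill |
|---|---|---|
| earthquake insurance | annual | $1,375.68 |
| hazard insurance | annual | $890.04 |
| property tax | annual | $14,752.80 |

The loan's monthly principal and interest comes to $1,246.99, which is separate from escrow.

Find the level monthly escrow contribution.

$1,418.21

Earthquake insurance: $1,375.68/yr
Hazard insurance: $890.04/yr
Property tax: $14,752.80/yr
Yearly total = $17,018.52
Monthly escrow = $17,018.52 / 12 = $1,418.21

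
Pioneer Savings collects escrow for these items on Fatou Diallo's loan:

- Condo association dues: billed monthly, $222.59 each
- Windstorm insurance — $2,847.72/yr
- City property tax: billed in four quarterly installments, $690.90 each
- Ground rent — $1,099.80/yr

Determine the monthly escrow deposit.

Condo association dues — $222.59 × 12 = $2,671.08/yr
Windstorm insurance — $2,847.72/yr
City property tax — $690.90 × 4 = $2,763.60/yr
Ground rent — $1,099.80/yr
Yearly total = $2,671.08 + $2,847.72 + $2,763.60 + $1,099.80 = $9,382.20
Per month = $9,382.20 / 12 = $781.85

$781.85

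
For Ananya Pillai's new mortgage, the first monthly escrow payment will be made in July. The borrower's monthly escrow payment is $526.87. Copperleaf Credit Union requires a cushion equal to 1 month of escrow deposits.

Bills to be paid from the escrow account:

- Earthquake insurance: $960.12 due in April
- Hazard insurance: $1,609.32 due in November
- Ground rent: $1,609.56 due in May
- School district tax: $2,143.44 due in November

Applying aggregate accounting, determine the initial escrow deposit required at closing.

Cushion = 1 × $526.87 = $526.87
Trial balance (start $0, +$526.87 each month, − disbursements):
  Jul: +$526.87 → $526.87
  Aug: +$526.87 → $1,053.74
  Sep: +$526.87 → $1,580.61
  Oct: +$526.87 → $2,107.48
  Nov: +$526.87 − $3,752.76 → -$1,118.41
  Dec: +$526.87 → -$591.54
  Jan: +$526.87 → -$64.67
  Feb: +$526.87 → $462.20
  Mar: +$526.87 → $989.07
  Apr: +$526.87 − $960.12 → $555.82
  May: +$526.87 − $1,609.56 → -$526.87
  Jun: +$526.87 → $0.00
Lowest trial balance = -$1,118.41 (Nov)
Initial deposit = cushion − low point = $526.87 − (-$1,118.41) = $1,645.28

$1,645.28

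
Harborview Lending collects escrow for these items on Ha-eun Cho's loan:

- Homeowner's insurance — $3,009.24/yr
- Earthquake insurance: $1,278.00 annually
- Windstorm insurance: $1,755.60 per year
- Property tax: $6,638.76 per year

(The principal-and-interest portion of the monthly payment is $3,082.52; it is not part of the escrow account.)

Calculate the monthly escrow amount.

Homeowner's insurance: $3,009.24 annually
Earthquake insurance: $1,278.00 annually
Windstorm insurance: $1,755.60 annually
Property tax: $6,638.76 annually
Yearly total = $3,009.24 + $1,278.00 + $1,755.60 + $6,638.76 = $12,681.60
Per month = $12,681.60 / 12 = $1,056.80

$1,056.80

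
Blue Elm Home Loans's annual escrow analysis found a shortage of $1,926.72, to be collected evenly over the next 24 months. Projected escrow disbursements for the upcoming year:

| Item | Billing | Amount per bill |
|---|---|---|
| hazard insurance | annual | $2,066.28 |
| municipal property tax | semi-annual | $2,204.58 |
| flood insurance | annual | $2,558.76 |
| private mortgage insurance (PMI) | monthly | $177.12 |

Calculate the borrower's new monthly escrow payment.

Hazard insurance — $2,066.28 annually
Municipal property tax — $2,204.58 × 2 = $4,409.16 annually
Flood insurance — $2,558.76 annually
Private mortgage insurance (PMI) — $177.12 × 12 = $2,125.44 annually
Total annual escrow = $2,066.28 + $4,409.16 + $2,558.76 + $2,125.44 = $11,159.64
Per month = $11,159.64 ÷ 12 = $929.97
Shortage per month = $1,926.72 / 24 = $80.28
New monthly escrow = $929.97 + $80.28 = $1,010.25

$1,010.25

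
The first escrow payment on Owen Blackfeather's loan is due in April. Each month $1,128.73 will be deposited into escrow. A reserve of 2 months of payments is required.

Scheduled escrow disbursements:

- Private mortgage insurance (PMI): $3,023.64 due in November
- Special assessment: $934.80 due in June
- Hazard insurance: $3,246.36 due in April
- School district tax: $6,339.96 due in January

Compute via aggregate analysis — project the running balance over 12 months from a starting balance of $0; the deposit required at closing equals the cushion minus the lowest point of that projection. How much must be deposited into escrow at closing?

Cushion = 2 × $1,128.73 = $2,257.46
Trial balance (start $0, +$1,128.73 each month, − disbursements):
  Apr: +$1,128.73 − $3,246.36 → -$2,117.63
  May: +$1,128.73 → -$988.90
  Jun: +$1,128.73 − $934.80 → -$794.97
  Jul: +$1,128.73 → $333.76
  Aug: +$1,128.73 → $1,462.49
  Sep: +$1,128.73 → $2,591.22
  Oct: +$1,128.73 → $3,719.95
  Nov: +$1,128.73 − $3,023.64 → $1,825.04
  Dec: +$1,128.73 → $2,953.77
  Jan: +$1,128.73 − $6,339.96 → -$2,257.46
  Feb: +$1,128.73 → -$1,128.73
  Mar: +$1,128.73 → $0.00
Lowest trial balance = -$2,257.46 (Jan)
Initial deposit = cushion − low point = $2,257.46 − (-$2,257.46) = $4,514.92

$4,514.92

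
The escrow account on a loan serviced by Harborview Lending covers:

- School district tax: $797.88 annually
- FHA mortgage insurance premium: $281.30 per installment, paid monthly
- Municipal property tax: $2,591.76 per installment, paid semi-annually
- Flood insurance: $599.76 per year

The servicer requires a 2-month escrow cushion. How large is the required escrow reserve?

$1,659.46

School district tax — $797.88
FHA mortgage insurance premium — $281.30 × 12 = $3,375.60
Municipal property tax — $2,591.76 × 2 = $5,183.52
Flood insurance — $599.76
Annual escrow total = $9,956.76
Per month = $9,956.76 ÷ 12 = $829.73
Required cushion = 2 × $829.73 = $1,659.46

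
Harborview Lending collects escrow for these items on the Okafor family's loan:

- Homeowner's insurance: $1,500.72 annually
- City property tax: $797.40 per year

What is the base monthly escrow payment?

Homeowner's insurance — $1,500.72
City property tax — $797.40
Total annual escrow = $1,500.72 + $797.40 = $2,298.12
Monthly = $2,298.12 ÷ 12 = $191.51

$191.51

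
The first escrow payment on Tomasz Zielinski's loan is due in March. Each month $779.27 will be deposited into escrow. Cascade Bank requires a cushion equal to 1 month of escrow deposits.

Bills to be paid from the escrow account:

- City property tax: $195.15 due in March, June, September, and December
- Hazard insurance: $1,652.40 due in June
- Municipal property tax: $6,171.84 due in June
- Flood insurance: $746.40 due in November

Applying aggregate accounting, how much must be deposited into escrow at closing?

$5,876.73

Cushion = 1 × $779.27 = $779.27
Trial balance (start $0, +$779.27 each month, − disbursements):
  Mar: +$779.27 − $195.15 → $584.12
  Apr: +$779.27 → $1,363.39
  May: +$779.27 → $2,142.66
  Jun: +$779.27 − $8,019.39 → -$5,097.46
  Jul: +$779.27 → -$4,318.19
  Aug: +$779.27 → -$3,538.92
  Sep: +$779.27 − $195.15 → -$2,954.80
  Oct: +$779.27 → -$2,175.53
  Nov: +$779.27 − $746.40 → -$2,142.66
  Dec: +$779.27 − $195.15 → -$1,558.54
  Jan: +$779.27 → -$779.27
  Feb: +$779.27 → $0.00
Lowest trial balance = -$5,097.46 (Jun)
Initial deposit = cushion − low point = $779.27 − (-$5,097.46) = $5,876.73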